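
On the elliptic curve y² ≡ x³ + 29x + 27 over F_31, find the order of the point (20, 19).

2P: tangent at (20, 19): λ = (3·20² + 29)/(2·19) ≡ 20/7. 7⁻¹ ≡ 9 (mod 31), so λ ≡ 20·9 ≡ 25.
  x = λ² - 20 - 20 = 625 - 40 ≡ 27; y = λ·(20 - 27) - 19 ≡ 23. → (27, 23)
3P: (27, 23) + (20, 19). λ = (19 - 23)/(20 - 27) ≡ 27/24 mod 31. 24⁻¹ ≡ 22 (mod 31), so λ ≡ 5.
  x = λ² - 27 - 20 = 25 - 47 ≡ 9; y = λ·(27 - 9) - 23 ≡ 5. → (9, 5)
4P: (9, 5) + (20, 19). λ = (19 - 5)/(20 - 9) ≡ 14/11 mod 31. 11⁻¹ ≡ 17 (mod 31) since 11·17 = 187 ≡ 1, so λ ≡ 21.
  x = λ² - 9 - 20 = 441 - 29 ≡ 9; y = λ·(9 - 9) - 5 ≡ 26. → (9, 26)
5P: (9, 26) + (20, 19). λ = (19 - 26)/(20 - 9) ≡ 24/11 mod 31. 11⁻¹ ≡ 17 (mod 31), so λ ≡ 5.
  x = λ² - 9 - 20 = 25 - 29 ≡ 27; y = λ·(9 - 27) - 26 ≡ 8. → (27, 8)
6P: (27, 8) + (20, 19). λ = (19 - 8)/(20 - 27) ≡ 11/24 mod 31. 24⁻¹ ≡ 22 (mod 31) since 24·22 = 528 ≡ 1, so λ ≡ 25.
  x = λ² - 27 - 20 = 625 - 47 ≡ 20; y = λ·(27 - 20) - 8 ≡ 12. → (20, 12)
7P: (20, 12) + (20, 19): same x and y₁ ≡ -y₂, so the sum is the point at infinity.
7P = the point at infinity, so the order is 7.

7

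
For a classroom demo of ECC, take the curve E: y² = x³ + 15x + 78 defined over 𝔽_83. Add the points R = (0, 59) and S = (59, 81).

(60, 79)

(0, 59) + (59, 81). λ = (81 - 59)/(59 - 0) ≡ 22/59 mod 83. 59⁻¹ ≡ 38 (mod 83) since 59·38 = 2242 ≡ 1, so λ ≡ 6.
  x = λ² - 0 - 59 = 36 - 59 ≡ 60; y = λ·(0 - 60) - 59 ≡ 79. → (60, 79)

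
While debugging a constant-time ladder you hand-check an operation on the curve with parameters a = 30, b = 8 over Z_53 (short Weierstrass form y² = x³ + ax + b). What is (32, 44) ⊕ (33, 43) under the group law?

(32, 44) + (33, 43). λ = (43 - 44)/(33 - 32) ≡ 52/1 mod 53. 1⁻¹ ≡ 1 (mod 53), so λ ≡ 52.
  x = λ² - 32 - 33 = 2704 - 65 ≡ 42; y = λ·(32 - 42) - 44 ≡ 19. → (42, 19)

(42, 19)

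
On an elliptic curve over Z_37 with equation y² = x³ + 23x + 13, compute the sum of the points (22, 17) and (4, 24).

(22, 17) + (4, 24). λ = (24 - 17)/(4 - 22) ≡ 7/19 mod 37. 19⁻¹ ≡ 2 (mod 37) since 19·2 = 38 ≡ 1, so λ ≡ 14.
  x = λ² - 22 - 4 = 196 - 26 ≡ 22; y = λ·(22 - 22) - 17 ≡ 20. → (22, 20)

(22, 20)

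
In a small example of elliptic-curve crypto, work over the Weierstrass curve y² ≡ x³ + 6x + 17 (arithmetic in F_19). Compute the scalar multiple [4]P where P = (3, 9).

Double-and-add on 4 = (100)₂. Start with P = (3, 9) for the leading 1-bit.
double: tangent at (3, 9): λ = (3·3² + 6)/(2·9) ≡ 14/18. 18⁻¹ ≡ 18 (mod 19), so λ ≡ 14·18 ≡ 5.
  x = λ² - 3 - 3 = 25 - 6 ≡ 0; y = λ·(3 - 0) - 9 ≡ 6. → (0, 6)
double: tangent at (0, 6): λ = (3·0² + 6)/(2·6) ≡ 6/12. 12⁻¹ ≡ 8 (mod 19), so λ ≡ 6·8 ≡ 10.
  x = λ² - 0 - 0 = 100 - 0 ≡ 5; y = λ·(0 - 5) - 6 ≡ 1. → (5, 1)

(5, 1)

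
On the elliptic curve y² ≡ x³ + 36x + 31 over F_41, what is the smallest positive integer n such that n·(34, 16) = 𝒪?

2P: tangent at (34, 16): λ = (3·34² + 36)/(2·16) ≡ 19/32. 32⁻¹ ≡ 9 (mod 41) since 32·9 = 288 ≡ 1, so λ ≡ 19·9 ≡ 7.
  x = λ² - 34 - 34 = 49 - 68 ≡ 22; y = λ·(34 - 22) - 16 ≡ 27. → (22, 27)
3P: (22, 27) + (34, 16). λ = (16 - 27)/(34 - 22) ≡ 30/12 mod 41. 12⁻¹ ≡ 24 (mod 41) since 12·24 = 288 ≡ 1, so λ ≡ 23.
  x = λ² - 22 - 34 = 529 - 56 ≡ 22; y = λ·(22 - 22) - 27 ≡ 14. → (22, 14)
4P: (22, 14) + (34, 16). λ = (16 - 14)/(34 - 22) ≡ 2/12 mod 41. 12⁻¹ ≡ 24 (mod 41), so λ ≡ 7.
  x = λ² - 22 - 34 = 49 - 56 ≡ 34; y = λ·(22 - 34) - 14 ≡ 25. → (34, 25)
5P: (34, 25) + (34, 16): same x and y₁ ≡ -y₂, so the sum is 𝒪.
5P = 𝒪, so the order is 5.

5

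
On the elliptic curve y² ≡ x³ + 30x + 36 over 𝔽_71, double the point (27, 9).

(66, 51)

tangent at (27, 9): λ = (3·27² + 30)/(2·9) ≡ 16/18. 18⁻¹ ≡ 4 (mod 71), so λ ≡ 16·4 ≡ 64.
  x = λ² - 27 - 27 = 4096 - 54 ≡ 66; y = λ·(27 - 66) - 9 ≡ 51. → (66, 51)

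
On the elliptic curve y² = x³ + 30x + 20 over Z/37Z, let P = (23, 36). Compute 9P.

(19, 30)

Repeated addition: build up to 9P.
2P: tangent at (23, 36): λ = (3·23² + 30)/(2·36) ≡ 26/35. 35⁻¹ ≡ 18 (mod 37), so λ ≡ 26·18 ≡ 24.
  x = λ² - 23 - 23 = 576 - 46 ≡ 12; y = λ·(23 - 12) - 36 ≡ 6. → (12, 6)
3P: (12, 6) + (23, 36). λ = (36 - 6)/(23 - 12) ≡ 30/11 mod 37. 11⁻¹ ≡ 27 (mod 37) since 11·27 = 297 ≡ 1, so λ ≡ 33.
  x = λ² - 12 - 23 = 1089 - 35 ≡ 18; y = λ·(12 - 18) - 6 ≡ 18. → (18, 18)
4P: (18, 18) + (23, 36). λ = (36 - 18)/(23 - 18) ≡ 18/5 mod 37. 5⁻¹ ≡ 15 (mod 37), so λ ≡ 11.
  x = λ² - 18 - 23 = 121 - 41 ≡ 6; y = λ·(18 - 6) - 18 ≡ 3. → (6, 3)
5P: (6, 3) + (23, 36). λ = (36 - 3)/(23 - 6) ≡ 33/17 mod 37. 17⁻¹ ≡ 24 (mod 37), so λ ≡ 15.
  x = λ² - 6 - 23 = 225 - 29 ≡ 11; y = λ·(6 - 11) - 3 ≡ 33. → (11, 33)
6P: (11, 33) + (23, 36). λ = (36 - 33)/(23 - 11) ≡ 3/12 mod 37. 12⁻¹ ≡ 34 (mod 37), so λ ≡ 28.
  x = λ² - 11 - 23 = 784 - 34 ≡ 10; y = λ·(11 - 10) - 33 ≡ 32. → (10, 32)
7P: (10, 32) + (23, 36). λ = (36 - 32)/(23 - 10) ≡ 4/13 mod 37. 13⁻¹ ≡ 20 (mod 37) since 13·20 = 260 ≡ 1, so λ ≡ 6.
  x = λ² - 10 - 23 = 36 - 33 ≡ 3; y = λ·(10 - 3) - 32 ≡ 10. → (3, 10)
8P: (3, 10) + (23, 36). λ = (36 - 10)/(23 - 3) ≡ 26/20 mod 37. 20⁻¹ ≡ 13 (mod 37), so λ ≡ 5.
  x = λ² - 3 - 23 = 25 - 26 ≡ 36; y = λ·(3 - 36) - 10 ≡ 10. → (36, 10)
9P: (36, 10) + (23, 36). λ = (36 - 10)/(23 - 36) ≡ 26/24 mod 37. 24⁻¹ ≡ 17 (mod 37), so λ ≡ 35.
  x = λ² - 36 - 23 = 1225 - 59 ≡ 19; y = λ·(36 - 19) - 10 ≡ 30. → (19, 30)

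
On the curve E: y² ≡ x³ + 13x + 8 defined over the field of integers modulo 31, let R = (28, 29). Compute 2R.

tangent at (28, 29): λ = (3·28² + 13)/(2·29) ≡ 9/27. 27⁻¹ ≡ 23 (mod 31) since 27·23 = 621 ≡ 1, so λ ≡ 9·23 ≡ 21.
  x = λ² - 28 - 28 = 441 - 56 ≡ 13; y = λ·(28 - 13) - 29 ≡ 7. → (13, 7)

(13, 7)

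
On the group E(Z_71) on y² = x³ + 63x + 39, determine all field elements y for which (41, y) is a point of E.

x³ + 63x + 39 = 71543 ≡ 46 (mod 71).
46 is a non-residue mod 71; no y exists.

none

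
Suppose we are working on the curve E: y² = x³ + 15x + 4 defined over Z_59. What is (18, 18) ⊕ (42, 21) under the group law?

(18, 18) + (42, 21). λ = (21 - 18)/(42 - 18) ≡ 3/24 mod 59. 24⁻¹ ≡ 32 (mod 59), so λ ≡ 37.
  x = λ² - 18 - 42 = 1369 - 60 ≡ 11; y = λ·(18 - 11) - 18 ≡ 5. → (11, 5)

(11, 5)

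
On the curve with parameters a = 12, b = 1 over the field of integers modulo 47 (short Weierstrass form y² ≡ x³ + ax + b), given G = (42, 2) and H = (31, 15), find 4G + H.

First 4G:
Repeated addition: build up to 4G.
2G: tangent at (42, 2): λ = (3·42² + 12)/(2·2) ≡ 40/4. 4⁻¹ ≡ 12 (mod 47), so λ ≡ 40·12 ≡ 10.
  x = λ² - 42 - 42 = 100 - 84 ≡ 16; y = λ·(42 - 16) - 2 ≡ 23. → (16, 23)
3G: (16, 23) + (42, 2). λ = (2 - 23)/(42 - 16) ≡ 26/26 mod 47. 26⁻¹ ≡ 38 (mod 47), so λ ≡ 1.
  x = λ² - 16 - 42 = 1 - 58 ≡ 37; y = λ·(16 - 37) - 23 ≡ 3. → (37, 3)
4G: (37, 3) + (42, 2). λ = (2 - 3)/(42 - 37) ≡ 46/5 mod 47. 5⁻¹ ≡ 19 (mod 47), so λ ≡ 28.
  x = λ² - 37 - 42 = 784 - 79 ≡ 0; y = λ·(37 - 0) - 3 ≡ 46. → (0, 46)
4G = (0, 46).
Finally 4G + H:
(0, 46) + (31, 15). λ = (15 - 46)/(31 - 0) ≡ 16/31 mod 47. 31⁻¹ ≡ 44 (mod 47), so λ ≡ 46.
  x = λ² - 0 - 31 = 2116 - 31 ≡ 17; y = λ·(0 - 17) - 46 ≡ 18. → (17, 18)

(17, 18)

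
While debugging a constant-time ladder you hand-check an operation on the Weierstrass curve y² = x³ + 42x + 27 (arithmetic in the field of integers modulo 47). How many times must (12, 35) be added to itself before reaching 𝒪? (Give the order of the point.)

9

2P: tangent at (12, 35): λ = (3·12² + 42)/(2·35) ≡ 4/23. 23⁻¹ ≡ 45 (mod 47) since 23·45 = 1035 ≡ 1, so λ ≡ 4·45 ≡ 39.
  x = λ² - 12 - 12 = 1521 - 24 ≡ 40; y = λ·(12 - 40) - 35 ≡ 1. → (40, 1)
3P: (40, 1) + (12, 35). λ = (35 - 1)/(12 - 40) ≡ 34/19 mod 47. 19⁻¹ ≡ 5 (mod 47), so λ ≡ 29.
  x = λ² - 40 - 12 = 841 - 52 ≡ 37; y = λ·(40 - 37) - 1 ≡ 39. → (37, 39)
4P: (37, 39) + (12, 35). λ = (35 - 39)/(12 - 37) ≡ 43/22 mod 47. 22⁻¹ ≡ 15 (mod 47), so λ ≡ 34.
  x = λ² - 37 - 12 = 1156 - 49 ≡ 26; y = λ·(37 - 26) - 39 ≡ 6. → (26, 6)
5P: (26, 6) + (12, 35). λ = (35 - 6)/(12 - 26) ≡ 29/33 mod 47. 33⁻¹ ≡ 10 (mod 47) since 33·10 = 330 ≡ 1, so λ ≡ 8.
  x = λ² - 26 - 12 = 64 - 38 ≡ 26; y = λ·(26 - 26) - 6 ≡ 41. → (26, 41)
6P: (26, 41) + (12, 35). λ = (35 - 41)/(12 - 26) ≡ 41/33 mod 47. 33⁻¹ ≡ 10 (mod 47), so λ ≡ 34.
  x = λ² - 26 - 12 = 1156 - 38 ≡ 37; y = λ·(26 - 37) - 41 ≡ 8. → (37, 8)
7P: (37, 8) + (12, 35). λ = (35 - 8)/(12 - 37) ≡ 27/22 mod 47. 22⁻¹ ≡ 15 (mod 47), so λ ≡ 29.
  x = λ² - 37 - 12 = 841 - 49 ≡ 40; y = λ·(37 - 40) - 8 ≡ 46. → (40, 46)
8P: (40, 46) + (12, 35). λ = (35 - 46)/(12 - 40) ≡ 36/19 mod 47. 19⁻¹ ≡ 5 (mod 47), so λ ≡ 39.
  x = λ² - 40 - 12 = 1521 - 52 ≡ 12; y = λ·(40 - 12) - 46 ≡ 12. → (12, 12)
9P: (12, 12) + (12, 35): same x and y₁ ≡ -y₂, so the sum is 𝒪.
9P = 𝒪, so the order is 9.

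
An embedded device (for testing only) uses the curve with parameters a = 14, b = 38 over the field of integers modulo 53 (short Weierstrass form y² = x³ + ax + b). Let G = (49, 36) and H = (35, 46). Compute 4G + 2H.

O

First 4G:
Repeated addition: build up to 4G.
2G: tangent at (49, 36): λ = (3·49² + 14)/(2·36) ≡ 9/19. 19⁻¹ ≡ 14 (mod 53) since 19·14 = 266 ≡ 1, so λ ≡ 9·14 ≡ 20.
  x = λ² - 49 - 49 = 400 - 98 ≡ 37; y = λ·(49 - 37) - 36 ≡ 45. → (37, 45)
3G: (37, 45) + (49, 36). λ = (36 - 45)/(49 - 37) ≡ 44/12 mod 53. 12⁻¹ ≡ 31 (mod 53), so λ ≡ 39.
  x = λ² - 37 - 49 = 1521 - 86 ≡ 4; y = λ·(37 - 4) - 45 ≡ 23. → (4, 23)
4G: (4, 23) + (49, 36). λ = (36 - 23)/(49 - 4) ≡ 13/45 mod 53. 45⁻¹ ≡ 33 (mod 53), so λ ≡ 5.
  x = λ² - 4 - 49 = 25 - 53 ≡ 25; y = λ·(4 - 25) - 23 ≡ 31. → (25, 31)
4G = (25, 31).
Next 2H:
Repeated addition: build up to 2H.
2H: tangent at (35, 46): λ = (3·35² + 14)/(2·46) ≡ 32/39. 39⁻¹ ≡ 34 (mod 53) since 39·34 = 1326 ≡ 1, so λ ≡ 32·34 ≡ 28.
  x = λ² - 35 - 35 = 784 - 70 ≡ 25; y = λ·(35 - 25) - 46 ≡ 22. → (25, 22)
2H = (25, 22).
Finally 4G + 2H:
(25, 31) + (25, 22): same x and y₁ ≡ -y₂, so the sum is the point at infinity.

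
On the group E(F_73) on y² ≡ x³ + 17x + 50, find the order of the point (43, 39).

5

2P: tangent at (43, 39): λ = (3·43² + 17)/(2·39) ≡ 16/5. 5⁻¹ ≡ 44 (mod 73), so λ ≡ 16·44 ≡ 47.
  x = λ² - 43 - 43 = 2209 - 86 ≡ 6; y = λ·(43 - 6) - 39 ≡ 21. → (6, 21)
3P: (6, 21) + (43, 39). λ = (39 - 21)/(43 - 6) ≡ 18/37 mod 73. 37⁻¹ ≡ 2 (mod 73), so λ ≡ 36.
  x = λ² - 6 - 43 = 1296 - 49 ≡ 6; y = λ·(6 - 6) - 21 ≡ 52. → (6, 52)
4P: (6, 52) + (43, 39). λ = (39 - 52)/(43 - 6) ≡ 60/37 mod 73. 37⁻¹ ≡ 2 (mod 73), so λ ≡ 47.
  x = λ² - 6 - 43 = 2209 - 49 ≡ 43; y = λ·(6 - 43) - 52 ≡ 34. → (43, 34)
5P: (43, 34) + (43, 39): same x and y₁ ≡ -y₂, so the sum is the point at infinity.
5P = the point at infinity, so the order is 5.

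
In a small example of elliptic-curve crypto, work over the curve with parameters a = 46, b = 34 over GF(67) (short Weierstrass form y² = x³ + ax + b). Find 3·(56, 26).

Write Q = (56, 26).
Repeated addition: build up to 3Q.
2Q: tangent at (56, 26): λ = (3·56² + 46)/(2·26) ≡ 7/52. 52⁻¹ ≡ 58 (mod 67) since 52·58 = 3016 ≡ 1, so λ ≡ 7·58 ≡ 4.
  x = λ² - 56 - 56 = 16 - 112 ≡ 38; y = λ·(56 - 38) - 26 ≡ 46. → (38, 46)
3Q: (38, 46) + (56, 26). λ = (26 - 46)/(56 - 38) ≡ 47/18 mod 67. 18⁻¹ ≡ 41 (mod 67), so λ ≡ 51.
  x = λ² - 38 - 56 = 2601 - 94 ≡ 28; y = λ·(38 - 28) - 46 ≡ 62. → (28, 62)

(28, 62)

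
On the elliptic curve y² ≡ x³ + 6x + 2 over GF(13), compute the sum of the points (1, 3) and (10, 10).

(1, 3) + (10, 10). λ = (10 - 3)/(10 - 1) ≡ 7/9 mod 13. 9⁻¹ ≡ 3 (mod 13), so λ ≡ 8.
  x = λ² - 1 - 10 = 64 - 11 ≡ 1; y = λ·(1 - 1) - 3 ≡ 10. → (1, 10)

(1, 10)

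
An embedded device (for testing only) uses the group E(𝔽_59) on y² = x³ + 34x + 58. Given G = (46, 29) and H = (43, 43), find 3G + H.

(2, 4)

First 3G:
Repeated addition: build up to 3G.
2G: tangent at (46, 29): λ = (3·46² + 34)/(2·29) ≡ 10/58. 58⁻¹ ≡ 58 (mod 59) since 58·58 = 3364 ≡ 1, so λ ≡ 10·58 ≡ 49.
  x = λ² - 46 - 46 = 2401 - 92 ≡ 8; y = λ·(46 - 8) - 29 ≡ 4. → (8, 4)
3G: (8, 4) + (46, 29). λ = (29 - 4)/(46 - 8) ≡ 25/38 mod 59. 38⁻¹ ≡ 14 (mod 59), so λ ≡ 55.
  x = λ² - 8 - 46 = 3025 - 54 ≡ 21; y = λ·(8 - 21) - 4 ≡ 48. → (21, 48)
3G = (21, 48).
Finally 3G + H:
(21, 48) + (43, 43). λ = (43 - 48)/(43 - 21) ≡ 54/22 mod 59. 22⁻¹ ≡ 51 (mod 59), so λ ≡ 40.
  x = λ² - 21 - 43 = 1600 - 64 ≡ 2; y = λ·(21 - 2) - 48 ≡ 4. → (2, 4)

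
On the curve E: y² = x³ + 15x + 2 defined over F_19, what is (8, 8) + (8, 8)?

tangent at (8, 8): λ = (3·8² + 15)/(2·8) ≡ 17/16. 16⁻¹ ≡ 6 (mod 19) since 16·6 = 96 ≡ 1, so λ ≡ 17·6 ≡ 7.
  x = λ² - 8 - 8 = 49 - 16 ≡ 14; y = λ·(8 - 14) - 8 ≡ 7. → (14, 7)

(14, 7)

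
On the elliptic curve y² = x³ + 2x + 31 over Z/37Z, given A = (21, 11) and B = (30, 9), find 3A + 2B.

(14, 18)

First 3A:
Repeated addition: build up to 3A.
2A: tangent at (21, 11): λ = (3·21² + 2)/(2·11) ≡ 30/22. 22⁻¹ ≡ 32 (mod 37) since 22·32 = 704 ≡ 1, so λ ≡ 30·32 ≡ 35.
  x = λ² - 21 - 21 = 1225 - 42 ≡ 36; y = λ·(21 - 36) - 11 ≡ 19. → (36, 19)
3A: (36, 19) + (21, 11). λ = (11 - 19)/(21 - 36) ≡ 29/22 mod 37. 22⁻¹ ≡ 32 (mod 37), so λ ≡ 3.
  x = λ² - 36 - 21 = 9 - 57 ≡ 26; y = λ·(36 - 26) - 19 ≡ 11. → (26, 11)
3A = (26, 11).
Next 2B:
Repeated addition: build up to 2B.
2B: tangent at (30, 9): λ = (3·30² + 2)/(2·9) ≡ 1/18. 18⁻¹ ≡ 35 (mod 37), so λ ≡ 1·35 ≡ 35.
  x = λ² - 30 - 30 = 1225 - 60 ≡ 18; y = λ·(30 - 18) - 9 ≡ 4. → (18, 4)
2B = (18, 4).
Finally 3A + 2B:
(26, 11) + (18, 4). λ = (4 - 11)/(18 - 26) ≡ 30/29 mod 37. 29⁻¹ ≡ 23 (mod 37), so λ ≡ 24.
  x = λ² - 26 - 18 = 576 - 44 ≡ 14; y = λ·(26 - 14) - 11 ≡ 18. → (14, 18)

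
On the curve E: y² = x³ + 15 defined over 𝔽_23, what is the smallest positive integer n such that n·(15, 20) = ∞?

2P: tangent at (15, 20): λ = (3·15² + 0)/(2·20) ≡ 8/17. 17⁻¹ ≡ 19 (mod 23), so λ ≡ 8·19 ≡ 14.
  x = λ² - 15 - 15 = 196 - 30 ≡ 5; y = λ·(15 - 5) - 20 ≡ 5. → (5, 5)
3P: (5, 5) + (15, 20). λ = (20 - 5)/(15 - 5) ≡ 15/10 mod 23. 10⁻¹ ≡ 7 (mod 23), so λ ≡ 13.
  x = λ² - 5 - 15 = 169 - 20 ≡ 11; y = λ·(5 - 11) - 5 ≡ 9. → (11, 9)
4P: (11, 9) + (15, 20). λ = (20 - 9)/(15 - 11) ≡ 11/4 mod 23. 4⁻¹ ≡ 6 (mod 23) since 4·6 = 24 ≡ 1, so λ ≡ 20.
  x = λ² - 11 - 15 = 400 - 26 ≡ 6; y = λ·(11 - 6) - 9 ≡ 22. → (6, 22)
5P: (6, 22) + (15, 20). λ = (20 - 22)/(15 - 6) ≡ 21/9 mod 23. 9⁻¹ ≡ 18 (mod 23) since 9·18 = 162 ≡ 1, so λ ≡ 10.
  x = λ² - 6 - 15 = 100 - 21 ≡ 10; y = λ·(6 - 10) - 22 ≡ 7. → (10, 7)
6P: (10, 7) + (15, 20). λ = (20 - 7)/(15 - 10) ≡ 13/5 mod 23. 5⁻¹ ≡ 14 (mod 23), so λ ≡ 21.
  x = λ² - 10 - 15 = 441 - 25 ≡ 2; y = λ·(10 - 2) - 7 ≡ 0. → (2, 0)
7P: (2, 0) + (15, 20). λ = (20 - 0)/(15 - 2) ≡ 20/13 mod 23. 13⁻¹ ≡ 16 (mod 23), so λ ≡ 21.
  x = λ² - 2 - 15 = 441 - 17 ≡ 10; y = λ·(2 - 10) - 0 ≡ 16. → (10, 16)
8P: (10, 16) + (15, 20). λ = (20 - 16)/(15 - 10) ≡ 4/5 mod 23. 5⁻¹ ≡ 14 (mod 23) since 5·14 = 70 ≡ 1, so λ ≡ 10.
  x = λ² - 10 - 15 = 100 - 25 ≡ 6; y = λ·(10 - 6) - 16 ≡ 1. → (6, 1)
9P: (6, 1) + (15, 20). λ = (20 - 1)/(15 - 6) ≡ 19/9 mod 23. 9⁻¹ ≡ 18 (mod 23), so λ ≡ 20.
  x = λ² - 6 - 15 = 400 - 21 ≡ 11; y = λ·(6 - 11) - 1 ≡ 14. → (11, 14)
10P: (11, 14) + (15, 20). λ = (20 - 14)/(15 - 11) ≡ 6/4 mod 23. 4⁻¹ ≡ 6 (mod 23), so λ ≡ 13.
  x = λ² - 11 - 15 = 169 - 26 ≡ 5; y = λ·(11 - 5) - 14 ≡ 18. → (5, 18)
11P: (5, 18) + (15, 20). λ = (20 - 18)/(15 - 5) ≡ 2/10 mod 23. 10⁻¹ ≡ 7 (mod 23), so λ ≡ 14.
  x = λ² - 5 - 15 = 196 - 20 ≡ 15; y = λ·(5 - 15) - 18 ≡ 3. → (15, 3)
12P: (15, 3) + (15, 20): same x and y₁ ≡ -y₂, so the sum is ∞.
12P = ∞, so the order is 12.

12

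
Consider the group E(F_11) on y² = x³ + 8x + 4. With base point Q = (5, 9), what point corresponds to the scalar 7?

(0, 9)

Repeated addition: build up to 7Q.
2Q: tangent at (5, 9): λ = (3·5² + 8)/(2·9) ≡ 6/7. 7⁻¹ ≡ 8 (mod 11) since 7·8 = 56 ≡ 1, so λ ≡ 6·8 ≡ 4.
  x = λ² - 5 - 5 = 16 - 10 ≡ 6; y = λ·(5 - 6) - 9 ≡ 9. → (6, 9)
3Q: (6, 9) + (5, 9). λ = (9 - 9)/(5 - 6) ≡ 0/10 mod 11. 10⁻¹ ≡ 10 (mod 11), so λ ≡ 0.
  x = λ² - 6 - 5 = 0 - 11 ≡ 0; y = λ·(6 - 0) - 9 ≡ 2. → (0, 2)
4Q: (0, 2) + (5, 9). λ = (9 - 2)/(5 - 0) ≡ 7/5 mod 11. 5⁻¹ ≡ 9 (mod 11), so λ ≡ 8.
  x = λ² - 0 - 5 = 64 - 5 ≡ 4; y = λ·(0 - 4) - 2 ≡ 10. → (4, 10)
5Q: (4, 10) + (5, 9). λ = (9 - 10)/(5 - 4) ≡ 10/1 mod 11. 1⁻¹ ≡ 1 (mod 11), so λ ≡ 10.
  x = λ² - 4 - 5 = 100 - 9 ≡ 3; y = λ·(4 - 3) - 10 ≡ 0. → (3, 0)
6Q: (3, 0) + (5, 9). λ = (9 - 0)/(5 - 3) ≡ 9/2 mod 11. 2⁻¹ ≡ 6 (mod 11), so λ ≡ 10.
  x = λ² - 3 - 5 = 100 - 8 ≡ 4; y = λ·(3 - 4) - 0 ≡ 1. → (4, 1)
7Q: (4, 1) + (5, 9). λ = (9 - 1)/(5 - 4) ≡ 8/1 mod 11. 1⁻¹ ≡ 1 (mod 11), so λ ≡ 8.
  x = λ² - 4 - 5 = 64 - 9 ≡ 0; y = λ·(4 - 0) - 1 ≡ 9. → (0, 9)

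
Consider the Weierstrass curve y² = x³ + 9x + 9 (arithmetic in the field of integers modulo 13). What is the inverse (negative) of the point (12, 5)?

-(12, 5) = (12, -5 mod 13) = (12, 8).

(12, 8)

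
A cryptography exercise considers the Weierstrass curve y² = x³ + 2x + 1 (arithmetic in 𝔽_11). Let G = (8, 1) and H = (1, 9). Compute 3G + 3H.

First 3G:
Repeated addition: build up to 3G.
2G: tangent at (8, 1): λ = (3·8² + 2)/(2·1) ≡ 7/2. 2⁻¹ ≡ 6 (mod 11), so λ ≡ 7·6 ≡ 9.
  x = λ² - 8 - 8 = 81 - 16 ≡ 10; y = λ·(8 - 10) - 1 ≡ 3. → (10, 3)
3G: (10, 3) + (8, 1). λ = (1 - 3)/(8 - 10) ≡ 9/9 mod 11. 9⁻¹ ≡ 5 (mod 11) since 9·5 = 45 ≡ 1, so λ ≡ 1.
  x = λ² - 10 - 8 = 1 - 18 ≡ 5; y = λ·(10 - 5) - 3 ≡ 2. → (5, 2)
3G = (5, 2).
Next 3H:
Repeated addition: build up to 3H.
2H: tangent at (1, 9): λ = (3·1² + 2)/(2·9) ≡ 5/7. 7⁻¹ ≡ 8 (mod 11), so λ ≡ 5·8 ≡ 7.
  x = λ² - 1 - 1 = 49 - 2 ≡ 3; y = λ·(1 - 3) - 9 ≡ 10. → (3, 10)
3H: (3, 10) + (1, 9). λ = (9 - 10)/(1 - 3) ≡ 10/9 mod 11. 9⁻¹ ≡ 5 (mod 11) since 9·5 = 45 ≡ 1, so λ ≡ 6.
  x = λ² - 3 - 1 = 36 - 4 ≡ 10; y = λ·(3 - 10) - 10 ≡ 3. → (10, 3)
3H = (10, 3).
Finally 3G + 3H:
(5, 2) + (10, 3). λ = (3 - 2)/(10 - 5) ≡ 1/5 mod 11. 5⁻¹ ≡ 9 (mod 11), so λ ≡ 9.
  x = λ² - 5 - 10 = 81 - 15 ≡ 0; y = λ·(5 - 0) - 2 ≡ 10. → (0, 10)

(0, 10)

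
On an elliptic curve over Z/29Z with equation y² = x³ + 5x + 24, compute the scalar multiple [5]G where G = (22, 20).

Double-and-add on 5 = (101)₂. Start with G = (22, 20) for the leading 1-bit.
double: tangent at (22, 20): λ = (3·22² + 5)/(2·20) ≡ 7/11. 11⁻¹ ≡ 8 (mod 29), so λ ≡ 7·8 ≡ 27.
  x = λ² - 22 - 22 = 729 - 44 ≡ 18; y = λ·(22 - 18) - 20 ≡ 1. → (18, 1)
double: tangent at (18, 1): λ = (3·18² + 5)/(2·1) ≡ 20/2. 2⁻¹ ≡ 15 (mod 29) since 2·15 = 30 ≡ 1, so λ ≡ 20·15 ≡ 10.
  x = λ² - 18 - 18 = 100 - 36 ≡ 6; y = λ·(18 - 6) - 1 ≡ 3. → (6, 3)
add G: (6, 3) + (22, 20). λ = (20 - 3)/(22 - 6) ≡ 17/16 mod 29. 16⁻¹ ≡ 20 (mod 29) since 16·20 = 320 ≡ 1, so λ ≡ 21.
  x = λ² - 6 - 22 = 441 - 28 ≡ 7; y = λ·(6 - 7) - 3 ≡ 5. → (7, 5)

(7, 5)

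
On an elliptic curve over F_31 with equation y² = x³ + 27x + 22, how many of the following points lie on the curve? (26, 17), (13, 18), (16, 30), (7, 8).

1

(26, 17): 17² ≡ 10, rhs ≡ 10 → on.
(13, 18): 18² ≡ 14, rhs ≡ 28 → off.
(16, 30): 30² ≡ 1, rhs ≡ 24 → off.
(7, 8): 8² ≡ 2, rhs ≡ 27 → off.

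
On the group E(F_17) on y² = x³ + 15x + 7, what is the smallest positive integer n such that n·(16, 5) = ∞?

2P: tangent at (16, 5): λ = (3·16² + 15)/(2·5) ≡ 1/10. 10⁻¹ ≡ 12 (mod 17), so λ ≡ 1·12 ≡ 12.
  x = λ² - 16 - 16 = 144 - 32 ≡ 10; y = λ·(16 - 10) - 5 ≡ 16. → (10, 16)
3P: (10, 16) + (16, 5). λ = (5 - 16)/(16 - 10) ≡ 6/6 mod 17. 6⁻¹ ≡ 3 (mod 17) since 6·3 = 18 ≡ 1, so λ ≡ 1.
  x = λ² - 10 - 16 = 1 - 26 ≡ 9; y = λ·(10 - 9) - 16 ≡ 2. → (9, 2)
4P: (9, 2) + (16, 5). λ = (5 - 2)/(16 - 9) ≡ 3/7 mod 17. 7⁻¹ ≡ 5 (mod 17), so λ ≡ 15.
  x = λ² - 9 - 16 = 225 - 25 ≡ 13; y = λ·(9 - 13) - 2 ≡ 6. → (13, 6)
5P: (13, 6) + (16, 5). λ = (5 - 6)/(16 - 13) ≡ 16/3 mod 17. 3⁻¹ ≡ 6 (mod 17) since 3·6 = 18 ≡ 1, so λ ≡ 11.
  x = λ² - 13 - 16 = 121 - 29 ≡ 7; y = λ·(13 - 7) - 6 ≡ 9. → (7, 9)
6P: (7, 9) + (16, 5). λ = (5 - 9)/(16 - 7) ≡ 13/9 mod 17. 9⁻¹ ≡ 2 (mod 17) since 9·2 = 18 ≡ 1, so λ ≡ 9.
  x = λ² - 7 - 16 = 81 - 23 ≡ 7; y = λ·(7 - 7) - 9 ≡ 8. → (7, 8)
7P: (7, 8) + (16, 5). λ = (5 - 8)/(16 - 7) ≡ 14/9 mod 17. 9⁻¹ ≡ 2 (mod 17), so λ ≡ 11.
  x = λ² - 7 - 16 = 121 - 23 ≡ 13; y = λ·(7 - 13) - 8 ≡ 11. → (13, 11)
8P: (13, 11) + (16, 5). λ = (5 - 11)/(16 - 13) ≡ 11/3 mod 17. 3⁻¹ ≡ 6 (mod 17), so λ ≡ 15.
  x = λ² - 13 - 16 = 225 - 29 ≡ 9; y = λ·(13 - 9) - 11 ≡ 15. → (9, 15)
9P: (9, 15) + (16, 5). λ = (5 - 15)/(16 - 9) ≡ 7/7 mod 17. 7⁻¹ ≡ 5 (mod 17) since 7·5 = 35 ≡ 1, so λ ≡ 1.
  x = λ² - 9 - 16 = 1 - 25 ≡ 10; y = λ·(9 - 10) - 15 ≡ 1. → (10, 1)
10P: (10, 1) + (16, 5). λ = (5 - 1)/(16 - 10) ≡ 4/6 mod 17. 6⁻¹ ≡ 3 (mod 17), so λ ≡ 12.
  x = λ² - 10 - 16 = 144 - 26 ≡ 16; y = λ·(10 - 16) - 1 ≡ 12. → (16, 12)
11P: (16, 12) + (16, 5): same x and y₁ ≡ -y₂, so the sum is ∞.
11P = ∞, so the order is 11.

11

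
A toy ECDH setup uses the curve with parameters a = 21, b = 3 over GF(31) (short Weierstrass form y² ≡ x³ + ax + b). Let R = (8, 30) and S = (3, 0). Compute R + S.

(8, 30) + (3, 0). λ = (0 - 30)/(3 - 8) ≡ 1/26 mod 31. 26⁻¹ ≡ 6 (mod 31), so λ ≡ 6.
  x = λ² - 8 - 3 = 36 - 11 ≡ 25; y = λ·(8 - 25) - 30 ≡ 23. → (25, 23)

(25, 23)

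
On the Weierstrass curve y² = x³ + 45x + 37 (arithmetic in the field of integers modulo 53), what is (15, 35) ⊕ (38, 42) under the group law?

(15, 35) + (38, 42). λ = (42 - 35)/(38 - 15) ≡ 7/23 mod 53. 23⁻¹ ≡ 30 (mod 53), so λ ≡ 51.
  x = λ² - 15 - 38 = 2601 - 53 ≡ 4; y = λ·(15 - 4) - 35 ≡ 49. → (4, 49)

(4, 49)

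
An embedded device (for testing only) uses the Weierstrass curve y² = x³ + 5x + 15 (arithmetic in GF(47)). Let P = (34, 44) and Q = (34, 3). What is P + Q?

The two points share x = 34 and their y-coordinates satisfy 44 + 3 ≡ 0 (mod 47), so they are inverses. Their sum is the point at infinity.

O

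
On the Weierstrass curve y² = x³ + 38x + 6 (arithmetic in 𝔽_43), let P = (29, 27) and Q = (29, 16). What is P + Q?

O

The two points share x = 29 and their y-coordinates satisfy 27 + 16 ≡ 0 (mod 43), so they are inverses. Their sum is ∞.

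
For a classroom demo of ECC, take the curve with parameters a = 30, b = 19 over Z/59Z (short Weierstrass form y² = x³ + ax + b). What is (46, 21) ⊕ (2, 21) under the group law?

(46, 21) + (2, 21). λ = (21 - 21)/(2 - 46) ≡ 0/15 mod 59. 15⁻¹ ≡ 4 (mod 59) since 15·4 = 60 ≡ 1, so λ ≡ 0.
  x = λ² - 46 - 2 = 0 - 48 ≡ 11; y = λ·(46 - 11) - 21 ≡ 38. → (11, 38)

(11, 38)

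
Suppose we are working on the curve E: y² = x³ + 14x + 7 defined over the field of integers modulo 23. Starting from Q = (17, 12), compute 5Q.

(4, 14)

Repeated addition: build up to 5Q.
2Q: tangent at (17, 12): λ = (3·17² + 14)/(2·12) ≡ 7/1. 1⁻¹ ≡ 1 (mod 23) since 1·1 = 1 ≡ 1, so λ ≡ 7·1 ≡ 7.
  x = λ² - 17 - 17 = 49 - 34 ≡ 15; y = λ·(17 - 15) - 12 ≡ 2. → (15, 2)
3Q: (15, 2) + (17, 12). λ = (12 - 2)/(17 - 15) ≡ 10/2 mod 23. 2⁻¹ ≡ 12 (mod 23), so λ ≡ 5.
  x = λ² - 15 - 17 = 25 - 32 ≡ 16; y = λ·(15 - 16) - 2 ≡ 16. → (16, 16)
4Q: (16, 16) + (17, 12). λ = (12 - 16)/(17 - 16) ≡ 19/1 mod 23. 1⁻¹ ≡ 1 (mod 23), so λ ≡ 19.
  x = λ² - 16 - 17 = 361 - 33 ≡ 6; y = λ·(16 - 6) - 16 ≡ 13. → (6, 13)
5Q: (6, 13) + (17, 12). λ = (12 - 13)/(17 - 6) ≡ 22/11 mod 23. 11⁻¹ ≡ 21 (mod 23) since 11·21 = 231 ≡ 1, so λ ≡ 2.
  x = λ² - 6 - 17 = 4 - 23 ≡ 4; y = λ·(6 - 4) - 13 ≡ 14. → (4, 14)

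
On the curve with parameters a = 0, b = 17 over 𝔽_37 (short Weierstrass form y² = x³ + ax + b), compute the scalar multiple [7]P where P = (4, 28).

Double-and-add on 7 = (111)₂. Start with P = (4, 28) for the leading 1-bit.
double: tangent at (4, 28): λ = (3·4² + 0)/(2·28) ≡ 11/19. 19⁻¹ ≡ 2 (mod 37), so λ ≡ 11·2 ≡ 22.
  x = λ² - 4 - 4 = 484 - 8 ≡ 32; y = λ·(4 - 32) - 28 ≡ 22. → (32, 22)
add P: (32, 22) + (4, 28). λ = (28 - 22)/(4 - 32) ≡ 6/9 mod 37. 9⁻¹ ≡ 33 (mod 37) since 9·33 = 297 ≡ 1, so λ ≡ 13.
  x = λ² - 32 - 4 = 169 - 36 ≡ 22; y = λ·(32 - 22) - 22 ≡ 34. → (22, 34)
double: tangent at (22, 34): λ = (3·22² + 0)/(2·34) ≡ 9/31. 31⁻¹ ≡ 6 (mod 37), so λ ≡ 9·6 ≡ 17.
  x = λ² - 22 - 22 = 289 - 44 ≡ 23; y = λ·(22 - 23) - 34 ≡ 23. → (23, 23)
add P: (23, 23) + (4, 28). λ = (28 - 23)/(4 - 23) ≡ 5/18 mod 37. 18⁻¹ ≡ 35 (mod 37), so λ ≡ 27.
  x = λ² - 23 - 4 = 729 - 27 ≡ 36; y = λ·(23 - 36) - 23 ≡ 33. → (36, 33)

(36, 33)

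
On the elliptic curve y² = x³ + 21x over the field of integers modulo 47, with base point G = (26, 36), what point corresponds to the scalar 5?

Double-and-add on 5 = (101)₂. Start with G = (26, 36) for the leading 1-bit.
double: tangent at (26, 36): λ = (3·26² + 21)/(2·36) ≡ 28/25. 25⁻¹ ≡ 32 (mod 47) since 25·32 = 800 ≡ 1, so λ ≡ 28·32 ≡ 3.
  x = λ² - 26 - 26 = 9 - 52 ≡ 4; y = λ·(26 - 4) - 36 ≡ 30. → (4, 30)
double: tangent at (4, 30): λ = (3·4² + 21)/(2·30) ≡ 22/13. 13⁻¹ ≡ 29 (mod 47), so λ ≡ 22·29 ≡ 27.
  x = λ² - 4 - 4 = 729 - 8 ≡ 16; y = λ·(4 - 16) - 30 ≡ 22. → (16, 22)
add G: (16, 22) + (26, 36). λ = (36 - 22)/(26 - 16) ≡ 14/10 mod 47. 10⁻¹ ≡ 33 (mod 47), so λ ≡ 39.
  x = λ² - 16 - 26 = 1521 - 42 ≡ 22; y = λ·(16 - 22) - 22 ≡ 26. → (22, 26)

(22, 26)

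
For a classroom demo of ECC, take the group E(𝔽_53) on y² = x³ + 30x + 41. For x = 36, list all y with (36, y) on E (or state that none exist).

17, 36

x³ + 30x + 41 = 47777 ≡ 24 (mod 53).
Square roots of 24 mod 53: 17 and 36 (since 17² = 289 ≡ 24).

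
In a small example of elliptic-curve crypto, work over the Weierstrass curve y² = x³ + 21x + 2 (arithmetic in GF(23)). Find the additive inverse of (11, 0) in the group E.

(11, 0)

-(11, 0) = (11, -0 mod 23) = (11, 0).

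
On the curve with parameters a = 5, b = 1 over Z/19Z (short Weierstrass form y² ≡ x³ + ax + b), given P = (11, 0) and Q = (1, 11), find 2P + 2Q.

(3, 9)

First 2P:
Repeated addition: build up to 2P.
2P: (11, 0) + (11, 0): same x and y₁ ≡ -y₂, so the sum is the point at infinity.
2P = the point at infinity.
Next 2Q:
Repeated addition: build up to 2Q.
2Q: tangent at (1, 11): λ = (3·1² + 5)/(2·11) ≡ 8/3. 3⁻¹ ≡ 13 (mod 19), so λ ≡ 8·13 ≡ 9.
  x = λ² - 1 - 1 = 81 - 2 ≡ 3; y = λ·(1 - 3) - 11 ≡ 9. → (3, 9)
2Q = (3, 9).
Finally 2P + 2Q:
the point at infinity + (3, 9) = (3, 9) (identity).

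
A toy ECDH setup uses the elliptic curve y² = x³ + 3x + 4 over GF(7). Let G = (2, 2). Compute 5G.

(6, 0)

Double-and-add on 5 = (101)₂. Start with G = (2, 2) for the leading 1-bit.
double: tangent at (2, 2): λ = (3·2² + 3)/(2·2) ≡ 1/4. 4⁻¹ ≡ 2 (mod 7), so λ ≡ 1·2 ≡ 2.
  x = λ² - 2 - 2 = 4 - 4 ≡ 0; y = λ·(2 - 0) - 2 ≡ 2. → (0, 2)
double: tangent at (0, 2): λ = (3·0² + 3)/(2·2) ≡ 3/4. 4⁻¹ ≡ 2 (mod 7), so λ ≡ 3·2 ≡ 6.
  x = λ² - 0 - 0 = 36 - 0 ≡ 1; y = λ·(0 - 1) - 2 ≡ 6. → (1, 6)
add G: (1, 6) + (2, 2). λ = (2 - 6)/(2 - 1) ≡ 3/1 mod 7. 1⁻¹ ≡ 1 (mod 7), so λ ≡ 3.
  x = λ² - 1 - 2 = 9 - 3 ≡ 6; y = λ·(1 - 6) - 6 ≡ 0. → (6, 0)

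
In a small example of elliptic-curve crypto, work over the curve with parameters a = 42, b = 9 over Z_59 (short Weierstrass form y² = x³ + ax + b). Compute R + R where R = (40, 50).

(6, 8)

tangent at (40, 50): λ = (3·40² + 42)/(2·50) ≡ 4/41. 41⁻¹ ≡ 36 (mod 59), so λ ≡ 4·36 ≡ 26.
  x = λ² - 40 - 40 = 676 - 80 ≡ 6; y = λ·(40 - 6) - 50 ≡ 8. → (6, 8)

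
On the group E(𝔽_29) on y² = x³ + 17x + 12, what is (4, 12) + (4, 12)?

(16, 28)

tangent at (4, 12): λ = (3·4² + 17)/(2·12) ≡ 7/24. 24⁻¹ ≡ 23 (mod 29) since 24·23 = 552 ≡ 1, so λ ≡ 7·23 ≡ 16.
  x = λ² - 4 - 4 = 256 - 8 ≡ 16; y = λ·(4 - 16) - 12 ≡ 28. → (16, 28)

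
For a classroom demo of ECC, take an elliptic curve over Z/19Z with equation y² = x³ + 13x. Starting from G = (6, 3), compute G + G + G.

(11, 12)

Repeated addition: build up to 3G.
2G: tangent at (6, 3): λ = (3·6² + 13)/(2·3) ≡ 7/6. 6⁻¹ ≡ 16 (mod 19) since 6·16 = 96 ≡ 1, so λ ≡ 7·16 ≡ 17.
  x = λ² - 6 - 6 = 289 - 12 ≡ 11; y = λ·(6 - 11) - 3 ≡ 7. → (11, 7)
3G: (11, 7) + (6, 3). λ = (3 - 7)/(6 - 11) ≡ 15/14 mod 19. 14⁻¹ ≡ 15 (mod 19) since 14·15 = 210 ≡ 1, so λ ≡ 16.
  x = λ² - 11 - 6 = 256 - 17 ≡ 11; y = λ·(11 - 11) - 7 ≡ 12. → (11, 12)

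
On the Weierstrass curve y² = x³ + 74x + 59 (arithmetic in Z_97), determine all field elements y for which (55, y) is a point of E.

47, 50

x³ + 74x + 59 = 170504 ≡ 75 (mod 97).
Square roots of 75 mod 97: 47 and 50 (since 47² = 2209 ≡ 75).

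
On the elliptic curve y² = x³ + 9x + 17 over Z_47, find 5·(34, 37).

Write G = (34, 37).
Double-and-add on 5 = (101)₂. Start with G = (34, 37) for the leading 1-bit.
double: tangent at (34, 37): λ = (3·34² + 9)/(2·37) ≡ 46/27. 27⁻¹ ≡ 7 (mod 47) since 27·7 = 189 ≡ 1, so λ ≡ 46·7 ≡ 40.
  x = λ² - 34 - 34 = 1600 - 68 ≡ 28; y = λ·(34 - 28) - 37 ≡ 15. → (28, 15)
double: tangent at (28, 15): λ = (3·28² + 9)/(2·15) ≡ 11/30. 30⁻¹ ≡ 11 (mod 47), so λ ≡ 11·11 ≡ 27.
  x = λ² - 28 - 28 = 729 - 56 ≡ 15; y = λ·(28 - 15) - 15 ≡ 7. → (15, 7)
add G: (15, 7) + (34, 37). λ = (37 - 7)/(34 - 15) ≡ 30/19 mod 47. 19⁻¹ ≡ 5 (mod 47), so λ ≡ 9.
  x = λ² - 15 - 34 = 81 - 49 ≡ 32; y = λ·(15 - 32) - 7 ≡ 28. → (32, 28)

(32, 28)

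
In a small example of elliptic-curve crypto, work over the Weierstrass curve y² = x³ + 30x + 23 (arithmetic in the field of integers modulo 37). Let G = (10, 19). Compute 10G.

Double-and-add on 10 = (1010)₂. Start with G = (10, 19) for the leading 1-bit.
double: tangent at (10, 19): λ = (3·10² + 30)/(2·19) ≡ 34/1. 1⁻¹ ≡ 1 (mod 37), so λ ≡ 34·1 ≡ 34.
  x = λ² - 10 - 10 = 1156 - 20 ≡ 26; y = λ·(10 - 26) - 19 ≡ 29. → (26, 29)
double: tangent at (26, 29): λ = (3·26² + 30)/(2·29) ≡ 23/21. 21⁻¹ ≡ 30 (mod 37), so λ ≡ 23·30 ≡ 24.
  x = λ² - 26 - 26 = 576 - 52 ≡ 6; y = λ·(26 - 6) - 29 ≡ 7. → (6, 7)
add G: (6, 7) + (10, 19). λ = (19 - 7)/(10 - 6) ≡ 12/4 mod 37. 4⁻¹ ≡ 28 (mod 37) since 4·28 = 112 ≡ 1, so λ ≡ 3.
  x = λ² - 6 - 10 = 9 - 16 ≡ 30; y = λ·(6 - 30) - 7 ≡ 32. → (30, 32)
double: tangent at (30, 32): λ = (3·30² + 30)/(2·32) ≡ 29/27. 27⁻¹ ≡ 11 (mod 37), so λ ≡ 29·11 ≡ 23.
  x = λ² - 30 - 30 = 529 - 60 ≡ 25; y = λ·(30 - 25) - 32 ≡ 9. → (25, 9)

(25, 9)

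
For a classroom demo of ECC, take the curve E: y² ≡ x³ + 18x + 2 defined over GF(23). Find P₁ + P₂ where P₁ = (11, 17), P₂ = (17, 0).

(19, 21)

(11, 17) + (17, 0). λ = (0 - 17)/(17 - 11) ≡ 6/6 mod 23. 6⁻¹ ≡ 4 (mod 23) since 6·4 = 24 ≡ 1, so λ ≡ 1.
  x = λ² - 11 - 17 = 1 - 28 ≡ 19; y = λ·(11 - 19) - 17 ≡ 21. → (19, 21)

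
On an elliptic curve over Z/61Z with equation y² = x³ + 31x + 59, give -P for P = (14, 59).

(14, 2)

-(14, 59) = (14, -59 mod 61) = (14, 2).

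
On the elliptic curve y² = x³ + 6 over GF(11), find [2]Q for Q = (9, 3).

(8, 10)

tangent at (9, 3): λ = (3·9² + 0)/(2·3) ≡ 1/6. 6⁻¹ ≡ 2 (mod 11), so λ ≡ 1·2 ≡ 2.
  x = λ² - 9 - 9 = 4 - 18 ≡ 8; y = λ·(9 - 8) - 3 ≡ 10. → (8, 10)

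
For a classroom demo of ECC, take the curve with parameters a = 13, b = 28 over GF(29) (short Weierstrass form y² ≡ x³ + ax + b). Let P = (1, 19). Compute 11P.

(8, 21)

Repeated addition: build up to 11P.
2P: tangent at (1, 19): λ = (3·1² + 13)/(2·19) ≡ 16/9. 9⁻¹ ≡ 13 (mod 29) since 9·13 = 117 ≡ 1, so λ ≡ 16·13 ≡ 5.
  x = λ² - 1 - 1 = 25 - 2 ≡ 23; y = λ·(1 - 23) - 19 ≡ 16. → (23, 16)
3P: (23, 16) + (1, 19). λ = (19 - 16)/(1 - 23) ≡ 3/7 mod 29. 7⁻¹ ≡ 25 (mod 29), so λ ≡ 17.
  x = λ² - 23 - 1 = 289 - 24 ≡ 4; y = λ·(23 - 4) - 16 ≡ 17. → (4, 17)
4P: (4, 17) + (1, 19). λ = (19 - 17)/(1 - 4) ≡ 2/26 mod 29. 26⁻¹ ≡ 19 (mod 29) since 26·19 = 494 ≡ 1, so λ ≡ 9.
  x = λ² - 4 - 1 = 81 - 5 ≡ 18; y = λ·(4 - 18) - 17 ≡ 2. → (18, 2)
5P: (18, 2) + (1, 19). λ = (19 - 2)/(1 - 18) ≡ 17/12 mod 29. 12⁻¹ ≡ 17 (mod 29), so λ ≡ 28.
  x = λ² - 18 - 1 = 784 - 19 ≡ 11; y = λ·(18 - 11) - 2 ≡ 20. → (11, 20)
6P: (11, 20) + (1, 19). λ = (19 - 20)/(1 - 11) ≡ 28/19 mod 29. 19⁻¹ ≡ 26 (mod 29), so λ ≡ 3.
  x = λ² - 11 - 1 = 9 - 12 ≡ 26; y = λ·(11 - 26) - 20 ≡ 22. → (26, 22)
7P: (26, 22) + (1, 19). λ = (19 - 22)/(1 - 26) ≡ 26/4 mod 29. 4⁻¹ ≡ 22 (mod 29), so λ ≡ 21.
  x = λ² - 26 - 1 = 441 - 27 ≡ 8; y = λ·(26 - 8) - 22 ≡ 8. → (8, 8)
8P: (8, 8) + (1, 19). λ = (19 - 8)/(1 - 8) ≡ 11/22 mod 29. 22⁻¹ ≡ 4 (mod 29) since 22·4 = 88 ≡ 1, so λ ≡ 15.
  x = λ² - 8 - 1 = 225 - 9 ≡ 13; y = λ·(8 - 13) - 8 ≡ 4. → (13, 4)
9P: (13, 4) + (1, 19). λ = (19 - 4)/(1 - 13) ≡ 15/17 mod 29. 17⁻¹ ≡ 12 (mod 29), so λ ≡ 6.
  x = λ² - 13 - 1 = 36 - 14 ≡ 22; y = λ·(13 - 22) - 4 ≡ 0. → (22, 0)
10P: (22, 0) + (1, 19). λ = (19 - 0)/(1 - 22) ≡ 19/8 mod 29. 8⁻¹ ≡ 11 (mod 29), so λ ≡ 6.
  x = λ² - 22 - 1 = 36 - 23 ≡ 13; y = λ·(22 - 13) - 0 ≡ 25. → (13, 25)
11P: (13, 25) + (1, 19). λ = (19 - 25)/(1 - 13) ≡ 23/17 mod 29. 17⁻¹ ≡ 12 (mod 29) since 17·12 = 204 ≡ 1, so λ ≡ 15.
  x = λ² - 13 - 1 = 225 - 14 ≡ 8; y = λ·(13 - 8) - 25 ≡ 21. → (8, 21)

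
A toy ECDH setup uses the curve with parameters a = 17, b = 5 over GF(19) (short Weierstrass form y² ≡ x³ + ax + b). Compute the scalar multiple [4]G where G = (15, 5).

Double-and-add on 4 = (100)₂. Start with G = (15, 5) for the leading 1-bit.
double: tangent at (15, 5): λ = (3·15² + 17)/(2·5) ≡ 8/10. 10⁻¹ ≡ 2 (mod 19), so λ ≡ 8·2 ≡ 16.
  x = λ² - 15 - 15 = 256 - 30 ≡ 17; y = λ·(15 - 17) - 5 ≡ 1. → (17, 1)
double: tangent at (17, 1): λ = (3·17² + 17)/(2·1) ≡ 10/2. 2⁻¹ ≡ 10 (mod 19) since 2·10 = 20 ≡ 1, so λ ≡ 10·10 ≡ 5.
  x = λ² - 17 - 17 = 25 - 34 ≡ 10; y = λ·(17 - 10) - 1 ≡ 15. → (10, 15)

(10, 15)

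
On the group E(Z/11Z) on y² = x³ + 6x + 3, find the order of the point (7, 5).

2P: tangent at (7, 5): λ = (3·7² + 6)/(2·5) ≡ 10/10. 10⁻¹ ≡ 10 (mod 11), so λ ≡ 10·10 ≡ 1.
  x = λ² - 7 - 7 = 1 - 14 ≡ 9; y = λ·(7 - 9) - 5 ≡ 4. → (9, 4)
3P: (9, 4) + (7, 5). λ = (5 - 4)/(7 - 9) ≡ 1/9 mod 11. 9⁻¹ ≡ 5 (mod 11) since 9·5 = 45 ≡ 1, so λ ≡ 5.
  x = λ² - 9 - 7 = 25 - 16 ≡ 9; y = λ·(9 - 9) - 4 ≡ 7. → (9, 7)
4P: (9, 7) + (7, 5). λ = (5 - 7)/(7 - 9) ≡ 9/9 mod 11. 9⁻¹ ≡ 5 (mod 11) since 9·5 = 45 ≡ 1, so λ ≡ 1.
  x = λ² - 9 - 7 = 1 - 16 ≡ 7; y = λ·(9 - 7) - 7 ≡ 6. → (7, 6)
5P: (7, 6) + (7, 5): same x and y₁ ≡ -y₂, so the sum is O.
5P = O, so the order is 5.

5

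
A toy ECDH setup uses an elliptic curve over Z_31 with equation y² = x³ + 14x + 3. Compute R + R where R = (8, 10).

(16, 13)

tangent at (8, 10): λ = (3·8² + 14)/(2·10) ≡ 20/20. 20⁻¹ ≡ 14 (mod 31), so λ ≡ 20·14 ≡ 1.
  x = λ² - 8 - 8 = 1 - 16 ≡ 16; y = λ·(8 - 16) - 10 ≡ 13. → (16, 13)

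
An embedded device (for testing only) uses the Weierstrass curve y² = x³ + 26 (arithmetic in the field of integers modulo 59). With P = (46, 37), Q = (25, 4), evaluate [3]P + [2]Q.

First 3P:
Repeated addition: build up to 3P.
2P: tangent at (46, 37): λ = (3·46² + 0)/(2·37) ≡ 35/15. 15⁻¹ ≡ 4 (mod 59), so λ ≡ 35·4 ≡ 22.
  x = λ² - 46 - 46 = 484 - 92 ≡ 38; y = λ·(46 - 38) - 37 ≡ 21. → (38, 21)
3P: (38, 21) + (46, 37). λ = (37 - 21)/(46 - 38) ≡ 16/8 mod 59. 8⁻¹ ≡ 37 (mod 59) since 8·37 = 296 ≡ 1, so λ ≡ 2.
  x = λ² - 38 - 46 = 4 - 84 ≡ 38; y = λ·(38 - 38) - 21 ≡ 38. → (38, 38)
3P = (38, 38).
Next 2Q:
Repeated addition: build up to 2Q.
2Q: tangent at (25, 4): λ = (3·25² + 0)/(2·4) ≡ 46/8. 8⁻¹ ≡ 37 (mod 59), so λ ≡ 46·37 ≡ 50.
  x = λ² - 25 - 25 = 2500 - 50 ≡ 31; y = λ·(25 - 31) - 4 ≡ 50. → (31, 50)
2Q = (31, 50).
Finally 3P + 2Q:
(38, 38) + (31, 50). λ = (50 - 38)/(31 - 38) ≡ 12/52 mod 59. 52⁻¹ ≡ 42 (mod 59), so λ ≡ 32.
  x = λ² - 38 - 31 = 1024 - 69 ≡ 11; y = λ·(38 - 11) - 38 ≡ 0. → (11, 0)

(11, 0)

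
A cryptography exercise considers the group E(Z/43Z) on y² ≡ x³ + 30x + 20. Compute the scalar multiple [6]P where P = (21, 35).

(7, 33)

Repeated addition: build up to 6P.
2P: tangent at (21, 35): λ = (3·21² + 30)/(2·35) ≡ 20/27. 27⁻¹ ≡ 8 (mod 43) since 27·8 = 216 ≡ 1, so λ ≡ 20·8 ≡ 31.
  x = λ² - 21 - 21 = 961 - 42 ≡ 16; y = λ·(21 - 16) - 35 ≡ 34. → (16, 34)
3P: (16, 34) + (21, 35). λ = (35 - 34)/(21 - 16) ≡ 1/5 mod 43. 5⁻¹ ≡ 26 (mod 43), so λ ≡ 26.
  x = λ² - 16 - 21 = 676 - 37 ≡ 37; y = λ·(16 - 37) - 34 ≡ 22. → (37, 22)
4P: (37, 22) + (21, 35). λ = (35 - 22)/(21 - 37) ≡ 13/27 mod 43. 27⁻¹ ≡ 8 (mod 43) since 27·8 = 216 ≡ 1, so λ ≡ 18.
  x = λ² - 37 - 21 = 324 - 58 ≡ 8; y = λ·(37 - 8) - 22 ≡ 27. → (8, 27)
5P: (8, 27) + (21, 35). λ = (35 - 27)/(21 - 8) ≡ 8/13 mod 43. 13⁻¹ ≡ 10 (mod 43), so λ ≡ 37.
  x = λ² - 8 - 21 = 1369 - 29 ≡ 7; y = λ·(8 - 7) - 27 ≡ 10. → (7, 10)
6P: (7, 10) + (21, 35). λ = (35 - 10)/(21 - 7) ≡ 25/14 mod 43. 14⁻¹ ≡ 40 (mod 43), so λ ≡ 11.
  x = λ² - 7 - 21 = 121 - 28 ≡ 7; y = λ·(7 - 7) - 10 ≡ 33. → (7, 33)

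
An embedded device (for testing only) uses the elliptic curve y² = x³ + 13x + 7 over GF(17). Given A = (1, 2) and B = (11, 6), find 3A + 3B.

(4, 15)

First 3A:
Repeated addition: build up to 3A.
2A: tangent at (1, 2): λ = (3·1² + 13)/(2·2) ≡ 16/4. 4⁻¹ ≡ 13 (mod 17), so λ ≡ 16·13 ≡ 4.
  x = λ² - 1 - 1 = 16 - 2 ≡ 14; y = λ·(1 - 14) - 2 ≡ 14. → (14, 14)
3A: (14, 14) + (1, 2). λ = (2 - 14)/(1 - 14) ≡ 5/4 mod 17. 4⁻¹ ≡ 13 (mod 17), so λ ≡ 14.
  x = λ² - 14 - 1 = 196 - 15 ≡ 11; y = λ·(14 - 11) - 14 ≡ 11. → (11, 11)
3A = (11, 11).
Next 3B:
Repeated addition: build up to 3B.
2B: tangent at (11, 6): λ = (3·11² + 13)/(2·6) ≡ 2/12. 12⁻¹ ≡ 10 (mod 17), so λ ≡ 2·10 ≡ 3.
  x = λ² - 11 - 11 = 9 - 22 ≡ 4; y = λ·(11 - 4) - 6 ≡ 15. → (4, 15)
3B: (4, 15) + (11, 6). λ = (6 - 15)/(11 - 4) ≡ 8/7 mod 17. 7⁻¹ ≡ 5 (mod 17) since 7·5 = 35 ≡ 1, so λ ≡ 6.
  x = λ² - 4 - 11 = 36 - 15 ≡ 4; y = λ·(4 - 4) - 15 ≡ 2. → (4, 2)
3B = (4, 2).
Finally 3A + 3B:
(11, 11) + (4, 2). λ = (2 - 11)/(4 - 11) ≡ 8/10 mod 17. 10⁻¹ ≡ 12 (mod 17), so λ ≡ 11.
  x = λ² - 11 - 4 = 121 - 15 ≡ 4; y = λ·(11 - 4) - 11 ≡ 15. → (4, 15)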